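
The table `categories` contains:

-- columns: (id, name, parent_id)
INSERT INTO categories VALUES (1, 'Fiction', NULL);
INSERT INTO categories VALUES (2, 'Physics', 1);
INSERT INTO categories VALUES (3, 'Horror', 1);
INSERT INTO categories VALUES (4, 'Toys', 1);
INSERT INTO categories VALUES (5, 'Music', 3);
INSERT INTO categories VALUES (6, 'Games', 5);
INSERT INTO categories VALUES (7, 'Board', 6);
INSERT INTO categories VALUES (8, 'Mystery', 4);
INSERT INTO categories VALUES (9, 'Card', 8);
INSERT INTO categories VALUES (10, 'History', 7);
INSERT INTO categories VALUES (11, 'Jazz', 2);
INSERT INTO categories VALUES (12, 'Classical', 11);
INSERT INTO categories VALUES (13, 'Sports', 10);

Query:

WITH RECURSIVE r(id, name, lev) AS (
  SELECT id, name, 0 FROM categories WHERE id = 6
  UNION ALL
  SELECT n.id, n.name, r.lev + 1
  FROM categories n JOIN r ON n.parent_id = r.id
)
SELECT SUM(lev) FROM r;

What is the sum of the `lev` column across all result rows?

Base: id=6 (Games) at lev 0.
Iteration 1: rows with parent_id in {6} -> Board (id 7, lev 1).
Iteration 2: rows with parent_id in {7} -> History (id 10, lev 2).
Iteration 3: rows with parent_id in {10} -> Sports (id 13, lev 3).
Iteration 4: no rows with parent_id in {13}; recursion stops.
SUM(lev) = 0 + 1 + 2 + 3 = 6.

6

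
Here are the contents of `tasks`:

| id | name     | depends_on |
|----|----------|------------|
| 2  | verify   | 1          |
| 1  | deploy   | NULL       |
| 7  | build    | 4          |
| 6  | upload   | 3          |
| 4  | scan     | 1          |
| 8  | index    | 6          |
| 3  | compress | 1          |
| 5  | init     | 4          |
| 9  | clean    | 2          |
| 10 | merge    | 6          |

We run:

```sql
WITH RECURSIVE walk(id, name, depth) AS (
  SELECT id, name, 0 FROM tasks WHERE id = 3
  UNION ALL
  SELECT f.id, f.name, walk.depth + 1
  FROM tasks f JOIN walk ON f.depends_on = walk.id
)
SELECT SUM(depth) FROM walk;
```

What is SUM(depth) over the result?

Base: id=3 (compress) at depth 0.
Iteration 1: rows with depends_on in {3} -> upload (id 6, depth 1).
Iteration 2: rows with depends_on in {6} -> index (id 8, depth 2), merge (id 10, depth 2).
Iteration 3: no rows with depends_on in {8,10}; recursion stops.
SUM(depth) = 0 + 1 + 2 + 2 = 5.

5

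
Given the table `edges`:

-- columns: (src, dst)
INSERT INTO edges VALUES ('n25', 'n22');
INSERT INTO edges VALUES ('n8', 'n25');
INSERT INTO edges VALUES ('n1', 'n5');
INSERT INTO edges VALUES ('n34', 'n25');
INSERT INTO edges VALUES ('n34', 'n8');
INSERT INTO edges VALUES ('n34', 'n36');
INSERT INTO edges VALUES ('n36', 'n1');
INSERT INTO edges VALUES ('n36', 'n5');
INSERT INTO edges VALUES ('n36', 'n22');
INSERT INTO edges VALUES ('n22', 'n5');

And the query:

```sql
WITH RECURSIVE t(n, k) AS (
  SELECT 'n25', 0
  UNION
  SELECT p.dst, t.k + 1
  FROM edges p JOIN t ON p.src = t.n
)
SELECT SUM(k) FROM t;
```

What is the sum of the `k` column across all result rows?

3

Base: (n25, k=0).
Iteration 1: edges from {n25} -> (n22, k=1).
Iteration 2: edges from {n22} -> (n5, k=2).
Iteration 3: no outgoing edges from {n5}; recursion stops.
SUM(k) = 0 + 1 + 2 = 3.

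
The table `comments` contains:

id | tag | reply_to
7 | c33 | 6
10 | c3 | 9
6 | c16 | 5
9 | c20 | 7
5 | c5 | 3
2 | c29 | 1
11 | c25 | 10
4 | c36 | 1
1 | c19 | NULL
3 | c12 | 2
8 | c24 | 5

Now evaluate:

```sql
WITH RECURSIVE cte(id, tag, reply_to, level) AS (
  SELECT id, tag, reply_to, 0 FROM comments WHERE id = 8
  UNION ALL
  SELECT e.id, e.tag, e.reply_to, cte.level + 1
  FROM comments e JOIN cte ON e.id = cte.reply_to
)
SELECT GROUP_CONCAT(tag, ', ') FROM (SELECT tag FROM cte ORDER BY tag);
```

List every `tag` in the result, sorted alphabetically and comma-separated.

Base: id=8 (c24), reply_to=5, level 0.
Iteration 1: join on id=5 -> c5 (id 5, reply_to=3, level 1).
Iteration 2: join on id=3 -> c12 (id 3, reply_to=2, level 2).
Iteration 3: join on id=2 -> c29 (id 2, reply_to=1, level 3).
Iteration 4: join on id=1 -> c19 (id 1, reply_to=NULL, level 4).
Iteration 5: reply_to is NULL; no match; recursion stops.

c12, c19, c24, c29, c5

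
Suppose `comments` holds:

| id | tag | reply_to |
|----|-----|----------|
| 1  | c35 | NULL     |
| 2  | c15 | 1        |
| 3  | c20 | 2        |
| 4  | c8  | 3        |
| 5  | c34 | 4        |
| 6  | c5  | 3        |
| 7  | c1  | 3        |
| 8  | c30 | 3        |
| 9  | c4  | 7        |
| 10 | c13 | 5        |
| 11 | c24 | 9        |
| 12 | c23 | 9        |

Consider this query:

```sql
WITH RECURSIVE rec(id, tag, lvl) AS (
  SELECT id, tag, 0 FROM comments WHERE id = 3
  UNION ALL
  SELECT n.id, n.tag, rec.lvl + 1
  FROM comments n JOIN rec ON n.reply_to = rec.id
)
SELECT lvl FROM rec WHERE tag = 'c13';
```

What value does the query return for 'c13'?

Base: id=3 (c20) at lvl 0.
Iteration 1: rows with reply_to in {3} -> c8 (id 4, lvl 1), c5 (id 6, lvl 1), c1 (id 7, lvl 1), c30 (id 8, lvl 1).
Iteration 2: rows with reply_to in {4,6,7,8} -> c34 (id 5, lvl 2), c4 (id 9, lvl 2).
Iteration 3: rows with reply_to in {5,9} -> c13 (id 10, lvl 3), c24 (id 11, lvl 3), c23 (id 12, lvl 3).
Iteration 4: no rows with reply_to in {10,11,12}; recursion stops.

3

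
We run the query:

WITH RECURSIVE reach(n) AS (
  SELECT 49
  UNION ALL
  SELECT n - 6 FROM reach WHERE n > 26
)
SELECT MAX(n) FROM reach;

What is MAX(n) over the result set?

49

Base: n=49.
Iteration 1: 49 > 26 holds -> n = 49 - 6 = 43.
Iteration 2: 43 > 26 holds -> n = 43 - 6 = 37.
Iteration 3: 37 > 26 holds -> n = 37 - 6 = 31.
Iteration 4: 31 > 26 holds -> n = 31 - 6 = 25.
Iteration 5: 25 > 26 fails; recursion stops.
n values: 49, 43, 37, 31, 25; the maximum is 49.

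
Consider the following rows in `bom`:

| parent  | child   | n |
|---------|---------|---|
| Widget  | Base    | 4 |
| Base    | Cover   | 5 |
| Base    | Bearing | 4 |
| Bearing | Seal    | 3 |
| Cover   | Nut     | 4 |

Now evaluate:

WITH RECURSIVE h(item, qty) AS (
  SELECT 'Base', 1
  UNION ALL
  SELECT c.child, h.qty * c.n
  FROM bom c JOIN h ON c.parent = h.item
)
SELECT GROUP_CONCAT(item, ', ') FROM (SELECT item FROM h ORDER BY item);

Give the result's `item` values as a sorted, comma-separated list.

Base, Bearing, Cover, Nut, Seal

Base: (Base, qty=1).
Iteration 1: components of {Base} -> Bearing = 1*4 = 4, Cover = 1*5 = 5.
Iteration 2: components of {Bearing,Cover} -> Nut = 5*4 = 20, Seal = 4*3 = 12.
Iteration 3: no further components; recursion stops.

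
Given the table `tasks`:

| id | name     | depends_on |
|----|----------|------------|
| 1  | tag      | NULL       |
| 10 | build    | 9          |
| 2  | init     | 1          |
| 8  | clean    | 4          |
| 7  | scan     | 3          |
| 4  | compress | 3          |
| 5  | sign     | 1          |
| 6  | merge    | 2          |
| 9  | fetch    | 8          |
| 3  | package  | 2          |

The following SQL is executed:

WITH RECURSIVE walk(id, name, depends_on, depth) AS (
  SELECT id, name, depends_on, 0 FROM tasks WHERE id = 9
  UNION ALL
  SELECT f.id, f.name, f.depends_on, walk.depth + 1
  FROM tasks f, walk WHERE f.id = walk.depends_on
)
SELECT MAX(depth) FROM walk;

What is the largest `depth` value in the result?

5

Base: id=9 (fetch), depends_on=8, depth 0.
Iteration 1: join on id=8 -> clean (id 8, depends_on=4, depth 1).
Iteration 2: join on id=4 -> compress (id 4, depends_on=3, depth 2).
Iteration 3: join on id=3 -> package (id 3, depends_on=2, depth 3).
Iteration 4: join on id=2 -> init (id 2, depends_on=1, depth 4).
Iteration 5: join on id=1 -> tag (id 1, depends_on=NULL, depth 5).
Iteration 6: depends_on is NULL; no match; recursion stops.
depth values: 0, 1, 2, 3, 4, 5; the maximum is 5.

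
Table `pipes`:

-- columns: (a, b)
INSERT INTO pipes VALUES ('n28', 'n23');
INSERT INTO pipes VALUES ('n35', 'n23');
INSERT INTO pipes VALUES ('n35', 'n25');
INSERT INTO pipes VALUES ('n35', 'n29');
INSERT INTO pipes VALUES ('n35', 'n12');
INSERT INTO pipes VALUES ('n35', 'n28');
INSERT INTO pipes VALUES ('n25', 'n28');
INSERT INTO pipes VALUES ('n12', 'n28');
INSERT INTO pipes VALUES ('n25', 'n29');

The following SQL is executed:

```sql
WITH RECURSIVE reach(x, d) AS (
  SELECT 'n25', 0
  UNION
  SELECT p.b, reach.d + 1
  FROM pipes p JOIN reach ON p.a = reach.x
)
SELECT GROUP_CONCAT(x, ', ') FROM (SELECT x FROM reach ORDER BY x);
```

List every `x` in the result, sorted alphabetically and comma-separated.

n23, n25, n28, n29

Base: (n25, d=0).
Iteration 1: edges from {n25} -> (n28, d=1), (n29, d=1).
Iteration 2: edges from {n28,n29} -> (n23, d=2).
Iteration 3: no outgoing edges from {n23}; recursion stops.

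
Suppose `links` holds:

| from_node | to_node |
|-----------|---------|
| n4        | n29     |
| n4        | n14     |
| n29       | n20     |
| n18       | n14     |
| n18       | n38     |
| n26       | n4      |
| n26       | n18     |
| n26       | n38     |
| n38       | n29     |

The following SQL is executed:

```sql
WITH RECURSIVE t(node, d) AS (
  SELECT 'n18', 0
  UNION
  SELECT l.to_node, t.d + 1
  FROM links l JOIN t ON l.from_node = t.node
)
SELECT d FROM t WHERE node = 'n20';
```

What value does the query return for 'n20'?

3

Base: (n18, d=0).
Iteration 1: edges from {n18} -> (n14, d=1), (n38, d=1).
Iteration 2: edges from {n14,n38} -> (n29, d=2).
Iteration 3: edges from {n29} -> (n20, d=3).
Iteration 4: no outgoing edges from {n20}; recursion stops.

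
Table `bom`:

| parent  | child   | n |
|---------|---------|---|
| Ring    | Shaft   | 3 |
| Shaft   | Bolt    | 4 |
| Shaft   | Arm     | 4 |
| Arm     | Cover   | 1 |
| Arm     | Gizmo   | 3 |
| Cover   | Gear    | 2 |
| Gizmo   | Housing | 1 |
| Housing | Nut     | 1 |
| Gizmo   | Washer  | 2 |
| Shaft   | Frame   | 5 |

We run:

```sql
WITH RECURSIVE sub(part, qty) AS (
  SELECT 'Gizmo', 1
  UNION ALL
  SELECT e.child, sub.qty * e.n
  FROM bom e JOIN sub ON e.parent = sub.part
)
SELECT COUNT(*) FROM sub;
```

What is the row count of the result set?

Base: (Gizmo, qty=1).
Iteration 1: components of {Gizmo} -> Housing = 1*1 = 1, Washer = 1*2 = 2.
Iteration 2: components of {Housing,Washer} -> Nut = 1*1 = 1.
Iteration 3: no further components; recursion stops.
Total rows emitted: 4.

4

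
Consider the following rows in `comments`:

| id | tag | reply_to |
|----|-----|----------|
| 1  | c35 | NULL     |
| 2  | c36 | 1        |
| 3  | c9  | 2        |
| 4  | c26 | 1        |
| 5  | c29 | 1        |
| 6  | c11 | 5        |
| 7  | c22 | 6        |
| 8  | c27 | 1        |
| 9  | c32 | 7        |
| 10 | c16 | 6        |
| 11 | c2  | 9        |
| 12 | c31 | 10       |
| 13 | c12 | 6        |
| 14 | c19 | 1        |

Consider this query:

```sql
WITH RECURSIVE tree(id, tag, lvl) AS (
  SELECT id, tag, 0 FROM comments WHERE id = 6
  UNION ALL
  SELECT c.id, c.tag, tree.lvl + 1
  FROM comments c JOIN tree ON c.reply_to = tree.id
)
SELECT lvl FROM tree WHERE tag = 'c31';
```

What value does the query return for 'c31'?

2

Base: id=6 (c11) at lvl 0.
Iteration 1: rows with reply_to in {6} -> c22 (id 7, lvl 1), c16 (id 10, lvl 1), c12 (id 13, lvl 1).
Iteration 2: rows with reply_to in {7,10,13} -> c32 (id 9, lvl 2), c31 (id 12, lvl 2).
Iteration 3: rows with reply_to in {9,12} -> c2 (id 11, lvl 3).
Iteration 4: no rows with reply_to in {11}; recursion stops.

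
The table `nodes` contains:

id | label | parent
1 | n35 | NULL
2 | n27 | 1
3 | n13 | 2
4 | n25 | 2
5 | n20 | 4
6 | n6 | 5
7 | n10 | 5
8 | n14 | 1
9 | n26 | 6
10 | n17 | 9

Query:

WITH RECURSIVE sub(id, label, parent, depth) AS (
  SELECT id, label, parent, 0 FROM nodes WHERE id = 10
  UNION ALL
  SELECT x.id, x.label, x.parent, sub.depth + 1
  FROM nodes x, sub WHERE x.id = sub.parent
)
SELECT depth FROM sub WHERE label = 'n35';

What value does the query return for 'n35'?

Base: id=10 (n17), parent=9, depth 0.
Iteration 1: join on id=9 -> n26 (id 9, parent=6, depth 1).
Iteration 2: join on id=6 -> n6 (id 6, parent=5, depth 2).
Iteration 3: join on id=5 -> n20 (id 5, parent=4, depth 3).
Iteration 4: join on id=4 -> n25 (id 4, parent=2, depth 4).
Iteration 5: join on id=2 -> n27 (id 2, parent=1, depth 5).
Iteration 6: join on id=1 -> n35 (id 1, parent=NULL, depth 6).
Iteration 7: parent is NULL; no match; recursion stops.

6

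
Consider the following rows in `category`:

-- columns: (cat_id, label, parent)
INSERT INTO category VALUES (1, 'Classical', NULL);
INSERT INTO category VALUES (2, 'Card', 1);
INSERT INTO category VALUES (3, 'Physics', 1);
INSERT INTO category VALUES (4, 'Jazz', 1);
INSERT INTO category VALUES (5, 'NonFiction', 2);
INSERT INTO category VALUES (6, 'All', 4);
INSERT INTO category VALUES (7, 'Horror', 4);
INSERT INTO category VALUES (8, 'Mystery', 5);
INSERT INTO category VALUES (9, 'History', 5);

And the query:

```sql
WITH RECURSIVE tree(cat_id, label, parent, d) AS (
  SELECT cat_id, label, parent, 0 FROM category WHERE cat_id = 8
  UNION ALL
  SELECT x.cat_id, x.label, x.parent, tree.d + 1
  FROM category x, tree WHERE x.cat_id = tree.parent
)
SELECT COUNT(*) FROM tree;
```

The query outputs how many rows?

4

Base: cat_id=8 (Mystery), parent=5, d 0.
Iteration 1: join on cat_id=5 -> NonFiction (id 5, parent=2, d 1).
Iteration 2: join on cat_id=2 -> Card (id 2, parent=1, d 2).
Iteration 3: join on cat_id=1 -> Classical (id 1, parent=NULL, d 3).
Iteration 4: parent is NULL; no match; recursion stops.
Total rows emitted: 4.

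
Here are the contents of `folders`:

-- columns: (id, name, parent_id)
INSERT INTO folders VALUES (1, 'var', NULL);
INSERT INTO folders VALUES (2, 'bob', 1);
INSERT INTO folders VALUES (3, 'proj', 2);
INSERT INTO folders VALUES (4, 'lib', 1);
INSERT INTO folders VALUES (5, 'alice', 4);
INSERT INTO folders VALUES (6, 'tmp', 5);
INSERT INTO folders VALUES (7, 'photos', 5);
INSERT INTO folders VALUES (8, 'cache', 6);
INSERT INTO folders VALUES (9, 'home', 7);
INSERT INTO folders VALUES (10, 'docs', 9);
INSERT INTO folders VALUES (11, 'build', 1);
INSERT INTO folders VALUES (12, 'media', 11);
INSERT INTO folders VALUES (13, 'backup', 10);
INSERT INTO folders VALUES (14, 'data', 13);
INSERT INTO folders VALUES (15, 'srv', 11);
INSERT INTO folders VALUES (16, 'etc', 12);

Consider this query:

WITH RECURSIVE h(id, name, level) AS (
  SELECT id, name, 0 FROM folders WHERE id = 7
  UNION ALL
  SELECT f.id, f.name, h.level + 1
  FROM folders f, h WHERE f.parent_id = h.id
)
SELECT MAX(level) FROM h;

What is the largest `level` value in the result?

4

Base: id=7 (photos) at level 0.
Iteration 1: rows with parent_id in {7} -> home (id 9, level 1).
Iteration 2: rows with parent_id in {9} -> docs (id 10, level 2).
Iteration 3: rows with parent_id in {10} -> backup (id 13, level 3).
Iteration 4: rows with parent_id in {13} -> data (id 14, level 4).
Iteration 5: no rows with parent_id in {14}; recursion stops.
level values: 0, 1, 2, 3, 4; the maximum is 4.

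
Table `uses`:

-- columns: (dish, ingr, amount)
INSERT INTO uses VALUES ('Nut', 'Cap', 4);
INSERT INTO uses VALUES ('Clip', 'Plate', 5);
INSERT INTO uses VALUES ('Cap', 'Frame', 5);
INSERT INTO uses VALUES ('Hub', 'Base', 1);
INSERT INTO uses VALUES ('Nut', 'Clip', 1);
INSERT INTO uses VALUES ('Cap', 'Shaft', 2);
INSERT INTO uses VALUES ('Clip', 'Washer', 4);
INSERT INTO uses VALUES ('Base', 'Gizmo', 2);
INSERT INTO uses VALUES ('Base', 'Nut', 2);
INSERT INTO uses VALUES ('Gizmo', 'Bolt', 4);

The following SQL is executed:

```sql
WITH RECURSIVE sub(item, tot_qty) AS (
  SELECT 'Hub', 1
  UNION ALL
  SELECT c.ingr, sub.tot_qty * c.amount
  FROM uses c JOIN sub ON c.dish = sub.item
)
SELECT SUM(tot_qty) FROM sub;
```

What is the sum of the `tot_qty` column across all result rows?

98

Base: (Hub, tot_qty=1).
Iteration 1: components of {Hub} -> Base = 1*1 = 1.
Iteration 2: components of {Base} -> Gizmo = 1*2 = 2, Nut = 1*2 = 2.
Iteration 3: components of {Gizmo,Nut} -> Bolt = 2*4 = 8, Cap = 2*4 = 8, Clip = 2*1 = 2.
Iteration 4: components of {Bolt,Cap,Clip} -> Frame = 8*5 = 40, Plate = 2*5 = 10, Shaft = 8*2 = 16, Washer = 2*4 = 8.
Iteration 5: no further components; recursion stops.
SUM(tot_qty) = 1 + 1 + 2 + 2 + 2 + 8 + 8 + 8 + 10 + 40 + 16 = 98.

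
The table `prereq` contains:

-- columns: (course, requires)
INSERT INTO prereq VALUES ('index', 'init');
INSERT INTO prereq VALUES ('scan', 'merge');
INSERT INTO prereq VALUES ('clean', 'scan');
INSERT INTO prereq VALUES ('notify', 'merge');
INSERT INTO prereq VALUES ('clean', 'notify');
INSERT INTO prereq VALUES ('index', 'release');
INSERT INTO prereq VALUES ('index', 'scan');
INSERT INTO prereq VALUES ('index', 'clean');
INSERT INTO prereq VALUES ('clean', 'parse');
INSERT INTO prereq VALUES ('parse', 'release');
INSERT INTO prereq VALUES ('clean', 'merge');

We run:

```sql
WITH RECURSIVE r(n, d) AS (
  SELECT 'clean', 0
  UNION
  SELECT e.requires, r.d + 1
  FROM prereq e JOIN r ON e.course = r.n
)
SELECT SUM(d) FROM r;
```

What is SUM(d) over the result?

Base: (clean, d=0).
Iteration 1: edges from {clean} -> (merge, d=1), (notify, d=1), (parse, d=1), (scan, d=1).
Iteration 2: edges from {merge,notify,parse,scan} -> (merge, d=2), (release, d=2). [UNION drops 1 duplicate row(s)]
Iteration 3: no outgoing edges from {merge,release}; recursion stops.
SUM(d) = 0 + 1 + 1 + 1 + 1 + 2 + 2 = 8.

8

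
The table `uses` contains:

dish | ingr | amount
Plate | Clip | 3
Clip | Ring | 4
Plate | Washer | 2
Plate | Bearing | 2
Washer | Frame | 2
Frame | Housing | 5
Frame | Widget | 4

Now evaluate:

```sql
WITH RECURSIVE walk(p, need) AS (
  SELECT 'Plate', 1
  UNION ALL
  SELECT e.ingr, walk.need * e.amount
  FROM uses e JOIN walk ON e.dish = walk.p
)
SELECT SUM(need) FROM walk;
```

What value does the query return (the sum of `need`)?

60

Base: (Plate, need=1).
Iteration 1: components of {Plate} -> Bearing = 1*2 = 2, Clip = 1*3 = 3, Washer = 1*2 = 2.
Iteration 2: components of {Bearing,Clip,Washer} -> Frame = 2*2 = 4, Ring = 3*4 = 12.
Iteration 3: components of {Frame,Ring} -> Housing = 4*5 = 20, Widget = 4*4 = 16.
Iteration 4: no further components; recursion stops.
SUM(need) = 1 + 3 + 2 + 2 + 12 + 4 + 20 + 16 = 60.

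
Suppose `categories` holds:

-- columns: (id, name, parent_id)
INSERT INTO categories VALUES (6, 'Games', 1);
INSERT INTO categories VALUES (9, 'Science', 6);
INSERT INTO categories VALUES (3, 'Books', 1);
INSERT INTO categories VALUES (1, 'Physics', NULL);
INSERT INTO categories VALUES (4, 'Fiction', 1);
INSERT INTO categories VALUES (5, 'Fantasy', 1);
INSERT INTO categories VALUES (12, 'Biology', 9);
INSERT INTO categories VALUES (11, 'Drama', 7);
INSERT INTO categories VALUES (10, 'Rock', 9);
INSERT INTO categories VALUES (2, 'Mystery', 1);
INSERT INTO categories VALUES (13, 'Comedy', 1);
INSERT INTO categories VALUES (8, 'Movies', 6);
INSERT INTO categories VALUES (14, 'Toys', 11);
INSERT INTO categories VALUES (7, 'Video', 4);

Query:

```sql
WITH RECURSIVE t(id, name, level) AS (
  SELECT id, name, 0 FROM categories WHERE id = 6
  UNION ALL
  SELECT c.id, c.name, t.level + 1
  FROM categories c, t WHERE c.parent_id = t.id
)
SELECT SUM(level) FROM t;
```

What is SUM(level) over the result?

Base: id=6 (Games) at level 0.
Iteration 1: rows with parent_id in {6} -> Movies (id 8, level 1), Science (id 9, level 1).
Iteration 2: rows with parent_id in {8,9} -> Rock (id 10, level 2), Biology (id 12, level 2).
Iteration 3: no rows with parent_id in {10,12}; recursion stops.
SUM(level) = 0 + 1 + 1 + 2 + 2 = 6.

6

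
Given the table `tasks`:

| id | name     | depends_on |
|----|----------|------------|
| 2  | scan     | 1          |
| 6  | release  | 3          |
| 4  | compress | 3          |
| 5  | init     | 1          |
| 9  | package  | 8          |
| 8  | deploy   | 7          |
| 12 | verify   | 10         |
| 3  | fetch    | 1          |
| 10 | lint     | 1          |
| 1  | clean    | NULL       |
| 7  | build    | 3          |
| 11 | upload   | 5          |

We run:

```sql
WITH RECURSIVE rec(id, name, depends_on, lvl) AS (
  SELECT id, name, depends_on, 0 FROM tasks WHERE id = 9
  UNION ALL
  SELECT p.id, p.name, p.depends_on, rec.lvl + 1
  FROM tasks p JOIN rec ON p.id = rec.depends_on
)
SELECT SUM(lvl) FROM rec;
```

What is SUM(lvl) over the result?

Base: id=9 (package), depends_on=8, lvl 0.
Iteration 1: join on id=8 -> deploy (id 8, depends_on=7, lvl 1).
Iteration 2: join on id=7 -> build (id 7, depends_on=3, lvl 2).
Iteration 3: join on id=3 -> fetch (id 3, depends_on=1, lvl 3).
Iteration 4: join on id=1 -> clean (id 1, depends_on=NULL, lvl 4).
Iteration 5: depends_on is NULL; no match; recursion stops.
SUM(lvl) = 0 + 1 + 2 + 3 + 4 = 10.

10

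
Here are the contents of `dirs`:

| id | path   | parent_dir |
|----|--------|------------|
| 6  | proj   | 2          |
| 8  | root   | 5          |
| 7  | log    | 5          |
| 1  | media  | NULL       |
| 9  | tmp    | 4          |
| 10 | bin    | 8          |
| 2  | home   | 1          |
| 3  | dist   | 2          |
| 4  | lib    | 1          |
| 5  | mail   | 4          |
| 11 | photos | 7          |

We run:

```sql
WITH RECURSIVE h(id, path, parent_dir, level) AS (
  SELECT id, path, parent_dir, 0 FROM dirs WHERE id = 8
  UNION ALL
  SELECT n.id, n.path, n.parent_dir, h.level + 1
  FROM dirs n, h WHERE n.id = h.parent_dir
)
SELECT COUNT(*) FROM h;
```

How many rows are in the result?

Base: id=8 (root), parent_dir=5, level 0.
Iteration 1: join on id=5 -> mail (id 5, parent_dir=4, level 1).
Iteration 2: join on id=4 -> lib (id 4, parent_dir=1, level 2).
Iteration 3: join on id=1 -> media (id 1, parent_dir=NULL, level 3).
Iteration 4: parent_dir is NULL; no match; recursion stops.
Total rows emitted: 4.

4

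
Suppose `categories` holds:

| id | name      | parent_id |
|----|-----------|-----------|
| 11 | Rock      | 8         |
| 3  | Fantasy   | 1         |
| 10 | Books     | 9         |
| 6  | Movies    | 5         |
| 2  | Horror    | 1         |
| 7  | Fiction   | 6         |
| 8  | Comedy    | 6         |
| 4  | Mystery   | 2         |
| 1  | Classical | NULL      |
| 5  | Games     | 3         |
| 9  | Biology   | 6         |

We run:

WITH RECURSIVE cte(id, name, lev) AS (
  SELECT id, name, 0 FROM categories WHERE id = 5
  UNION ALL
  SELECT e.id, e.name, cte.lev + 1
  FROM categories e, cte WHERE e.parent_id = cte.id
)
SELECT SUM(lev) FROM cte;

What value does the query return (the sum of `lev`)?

13

Base: id=5 (Games) at lev 0.
Iteration 1: rows with parent_id in {5} -> Movies (id 6, lev 1).
Iteration 2: rows with parent_id in {6} -> Fiction (id 7, lev 2), Comedy (id 8, lev 2), Biology (id 9, lev 2).
Iteration 3: rows with parent_id in {7,8,9} -> Books (id 10, lev 3), Rock (id 11, lev 3).
Iteration 4: no rows with parent_id in {10,11}; recursion stops.
SUM(lev) = 0 + 1 + 2 + 2 + 2 + 3 + 3 = 13.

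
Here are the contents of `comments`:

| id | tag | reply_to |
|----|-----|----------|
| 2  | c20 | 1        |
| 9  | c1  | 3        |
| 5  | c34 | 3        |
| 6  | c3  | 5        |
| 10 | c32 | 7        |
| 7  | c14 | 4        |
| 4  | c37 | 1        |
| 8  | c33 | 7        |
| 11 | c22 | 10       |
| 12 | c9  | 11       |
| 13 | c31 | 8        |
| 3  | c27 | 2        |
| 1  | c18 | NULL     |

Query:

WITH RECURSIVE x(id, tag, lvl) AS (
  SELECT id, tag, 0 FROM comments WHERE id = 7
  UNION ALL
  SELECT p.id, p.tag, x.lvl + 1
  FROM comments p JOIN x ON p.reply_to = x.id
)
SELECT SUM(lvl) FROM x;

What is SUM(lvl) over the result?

9

Base: id=7 (c14) at lvl 0.
Iteration 1: rows with reply_to in {7} -> c33 (id 8, lvl 1), c32 (id 10, lvl 1).
Iteration 2: rows with reply_to in {8,10} -> c22 (id 11, lvl 2), c31 (id 13, lvl 2).
Iteration 3: rows with reply_to in {11,13} -> c9 (id 12, lvl 3).
Iteration 4: no rows with reply_to in {12}; recursion stops.
SUM(lvl) = 0 + 1 + 1 + 2 + 2 + 3 = 9.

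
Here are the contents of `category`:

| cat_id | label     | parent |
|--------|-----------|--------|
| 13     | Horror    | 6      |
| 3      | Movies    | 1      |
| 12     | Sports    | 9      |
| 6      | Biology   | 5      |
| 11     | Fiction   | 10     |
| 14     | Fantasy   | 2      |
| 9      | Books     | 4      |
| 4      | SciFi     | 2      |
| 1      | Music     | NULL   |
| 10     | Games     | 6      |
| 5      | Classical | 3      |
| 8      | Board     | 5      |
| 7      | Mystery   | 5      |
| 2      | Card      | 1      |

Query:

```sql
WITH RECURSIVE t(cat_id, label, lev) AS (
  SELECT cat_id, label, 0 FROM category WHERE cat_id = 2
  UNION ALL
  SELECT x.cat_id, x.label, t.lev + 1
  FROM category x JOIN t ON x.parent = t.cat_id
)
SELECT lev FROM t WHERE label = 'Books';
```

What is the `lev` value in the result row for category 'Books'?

Base: cat_id=2 (Card) at lev 0.
Iteration 1: rows with parent in {2} -> SciFi (id 4, lev 1), Fantasy (id 14, lev 1).
Iteration 2: rows with parent in {4,14} -> Books (id 9, lev 2).
Iteration 3: rows with parent in {9} -> Sports (id 12, lev 3).
Iteration 4: no rows with parent in {12}; recursion stops.

2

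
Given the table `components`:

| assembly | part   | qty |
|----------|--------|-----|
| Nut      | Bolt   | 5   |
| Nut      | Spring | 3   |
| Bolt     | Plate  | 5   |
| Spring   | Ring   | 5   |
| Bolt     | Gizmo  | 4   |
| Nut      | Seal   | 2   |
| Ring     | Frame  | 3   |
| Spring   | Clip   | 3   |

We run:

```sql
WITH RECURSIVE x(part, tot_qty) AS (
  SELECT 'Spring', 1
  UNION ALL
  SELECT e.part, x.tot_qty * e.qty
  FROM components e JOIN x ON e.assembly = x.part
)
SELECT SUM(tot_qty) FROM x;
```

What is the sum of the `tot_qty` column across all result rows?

24

Base: (Spring, tot_qty=1).
Iteration 1: components of {Spring} -> Clip = 1*3 = 3, Ring = 1*5 = 5.
Iteration 2: components of {Clip,Ring} -> Frame = 5*3 = 15.
Iteration 3: no further components; recursion stops.
SUM(tot_qty) = 1 + 5 + 3 + 15 = 24.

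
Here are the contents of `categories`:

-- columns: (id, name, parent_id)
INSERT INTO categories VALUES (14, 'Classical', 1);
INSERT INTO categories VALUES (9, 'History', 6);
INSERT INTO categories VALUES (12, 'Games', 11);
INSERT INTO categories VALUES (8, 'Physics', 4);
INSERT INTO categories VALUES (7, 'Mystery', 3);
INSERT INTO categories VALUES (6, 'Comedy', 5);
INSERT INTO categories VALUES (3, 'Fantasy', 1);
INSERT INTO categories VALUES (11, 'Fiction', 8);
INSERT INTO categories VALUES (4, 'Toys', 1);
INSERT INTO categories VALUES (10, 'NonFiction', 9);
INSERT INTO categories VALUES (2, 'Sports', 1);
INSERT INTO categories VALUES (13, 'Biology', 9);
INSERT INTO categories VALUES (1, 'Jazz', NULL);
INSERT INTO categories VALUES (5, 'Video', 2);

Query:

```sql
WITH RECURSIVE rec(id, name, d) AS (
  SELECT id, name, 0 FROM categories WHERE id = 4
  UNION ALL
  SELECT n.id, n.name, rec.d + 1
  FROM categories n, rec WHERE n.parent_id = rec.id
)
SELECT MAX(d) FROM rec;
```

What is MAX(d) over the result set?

3

Base: id=4 (Toys) at d 0.
Iteration 1: rows with parent_id in {4} -> Physics (id 8, d 1).
Iteration 2: rows with parent_id in {8} -> Fiction (id 11, d 2).
Iteration 3: rows with parent_id in {11} -> Games (id 12, d 3).
Iteration 4: no rows with parent_id in {12}; recursion stops.
d values: 0, 1, 2, 3; the maximum is 3.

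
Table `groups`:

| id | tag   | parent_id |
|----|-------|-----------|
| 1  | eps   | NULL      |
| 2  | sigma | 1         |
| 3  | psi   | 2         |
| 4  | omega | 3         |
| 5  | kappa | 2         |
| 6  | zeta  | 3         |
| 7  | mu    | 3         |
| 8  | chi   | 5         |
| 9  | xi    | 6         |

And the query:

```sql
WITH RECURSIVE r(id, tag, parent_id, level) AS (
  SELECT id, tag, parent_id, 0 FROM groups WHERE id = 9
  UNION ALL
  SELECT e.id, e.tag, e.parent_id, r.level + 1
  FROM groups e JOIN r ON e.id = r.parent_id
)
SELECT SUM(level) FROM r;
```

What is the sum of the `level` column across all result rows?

Base: id=9 (xi), parent_id=6, level 0.
Iteration 1: join on id=6 -> zeta (id 6, parent_id=3, level 1).
Iteration 2: join on id=3 -> psi (id 3, parent_id=2, level 2).
Iteration 3: join on id=2 -> sigma (id 2, parent_id=1, level 3).
Iteration 4: join on id=1 -> eps (id 1, parent_id=NULL, level 4).
Iteration 5: parent_id is NULL; no match; recursion stops.
SUM(level) = 0 + 1 + 2 + 3 + 4 = 10.

10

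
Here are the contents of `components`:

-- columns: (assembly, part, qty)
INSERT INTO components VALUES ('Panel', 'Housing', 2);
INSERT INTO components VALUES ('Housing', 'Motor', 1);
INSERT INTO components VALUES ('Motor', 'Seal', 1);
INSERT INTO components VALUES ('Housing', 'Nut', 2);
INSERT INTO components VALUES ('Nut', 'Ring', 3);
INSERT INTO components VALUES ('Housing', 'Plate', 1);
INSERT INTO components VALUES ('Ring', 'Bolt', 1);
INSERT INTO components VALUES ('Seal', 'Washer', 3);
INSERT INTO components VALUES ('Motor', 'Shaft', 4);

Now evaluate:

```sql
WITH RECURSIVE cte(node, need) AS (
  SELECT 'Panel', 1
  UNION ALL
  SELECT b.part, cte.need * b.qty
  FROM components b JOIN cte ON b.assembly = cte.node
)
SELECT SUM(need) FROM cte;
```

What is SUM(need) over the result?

51

Base: (Panel, need=1).
Iteration 1: components of {Panel} -> Housing = 1*2 = 2.
Iteration 2: components of {Housing} -> Motor = 2*1 = 2, Nut = 2*2 = 4, Plate = 2*1 = 2.
Iteration 3: components of {Motor,Nut,Plate} -> Ring = 4*3 = 12, Seal = 2*1 = 2, Shaft = 2*4 = 8.
Iteration 4: components of {Ring,Seal,Shaft} -> Bolt = 12*1 = 12, Washer = 2*3 = 6.
Iteration 5: no further components; recursion stops.
SUM(need) = 1 + 2 + 2 + 4 + 2 + 2 + 8 + 12 + 6 + 12 = 51.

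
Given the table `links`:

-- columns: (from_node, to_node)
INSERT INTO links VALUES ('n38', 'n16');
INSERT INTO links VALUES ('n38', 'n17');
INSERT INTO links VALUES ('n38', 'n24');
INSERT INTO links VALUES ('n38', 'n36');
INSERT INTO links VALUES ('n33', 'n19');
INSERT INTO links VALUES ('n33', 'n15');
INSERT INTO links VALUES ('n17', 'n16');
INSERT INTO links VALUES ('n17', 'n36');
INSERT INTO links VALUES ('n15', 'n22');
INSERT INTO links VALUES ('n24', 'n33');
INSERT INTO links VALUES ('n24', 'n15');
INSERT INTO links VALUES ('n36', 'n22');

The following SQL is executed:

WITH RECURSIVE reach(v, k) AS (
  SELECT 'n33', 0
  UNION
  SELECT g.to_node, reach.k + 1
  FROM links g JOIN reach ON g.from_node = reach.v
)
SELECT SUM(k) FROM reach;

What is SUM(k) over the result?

Base: (n33, k=0).
Iteration 1: edges from {n33} -> (n15, k=1), (n19, k=1).
Iteration 2: edges from {n15,n19} -> (n22, k=2).
Iteration 3: no outgoing edges from {n22}; recursion stops.
SUM(k) = 0 + 1 + 1 + 2 = 4.

4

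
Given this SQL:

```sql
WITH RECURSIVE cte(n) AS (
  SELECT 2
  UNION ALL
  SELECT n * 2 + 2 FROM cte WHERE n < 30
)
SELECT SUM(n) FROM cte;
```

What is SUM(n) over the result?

52

Base: n=2.
Iteration 1: 2 < 30 holds -> n = 2 * 2 + 2 = 6.
Iteration 2: 6 < 30 holds -> n = 6 * 2 + 2 = 14.
Iteration 3: 14 < 30 holds -> n = 14 * 2 + 2 = 30.
Iteration 4: 30 < 30 fails; recursion stops.
SUM(n) = 2 + 6 + 14 + 30 = 52.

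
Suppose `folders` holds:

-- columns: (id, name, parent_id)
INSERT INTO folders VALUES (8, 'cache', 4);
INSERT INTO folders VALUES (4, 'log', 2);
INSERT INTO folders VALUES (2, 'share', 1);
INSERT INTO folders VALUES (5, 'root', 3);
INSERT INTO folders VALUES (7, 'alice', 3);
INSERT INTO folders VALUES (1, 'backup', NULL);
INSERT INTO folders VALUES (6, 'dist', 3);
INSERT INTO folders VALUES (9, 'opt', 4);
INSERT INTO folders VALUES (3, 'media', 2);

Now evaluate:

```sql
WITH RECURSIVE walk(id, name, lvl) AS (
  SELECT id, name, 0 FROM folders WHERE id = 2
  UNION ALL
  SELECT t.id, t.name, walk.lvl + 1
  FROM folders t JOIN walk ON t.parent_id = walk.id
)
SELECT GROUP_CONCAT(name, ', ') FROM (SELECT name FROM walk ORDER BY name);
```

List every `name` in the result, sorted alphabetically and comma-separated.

Base: id=2 (share) at lvl 0.
Iteration 1: rows with parent_id in {2} -> media (id 3, lvl 1), log (id 4, lvl 1).
Iteration 2: rows with parent_id in {3,4} -> root (id 5, lvl 2), dist (id 6, lvl 2), alice (id 7, lvl 2), cache (id 8, lvl 2), opt (id 9, lvl 2).
Iteration 3: no rows with parent_id in {5,6,7,8,9}; recursion stops.

alice, cache, dist, log, media, opt, root, share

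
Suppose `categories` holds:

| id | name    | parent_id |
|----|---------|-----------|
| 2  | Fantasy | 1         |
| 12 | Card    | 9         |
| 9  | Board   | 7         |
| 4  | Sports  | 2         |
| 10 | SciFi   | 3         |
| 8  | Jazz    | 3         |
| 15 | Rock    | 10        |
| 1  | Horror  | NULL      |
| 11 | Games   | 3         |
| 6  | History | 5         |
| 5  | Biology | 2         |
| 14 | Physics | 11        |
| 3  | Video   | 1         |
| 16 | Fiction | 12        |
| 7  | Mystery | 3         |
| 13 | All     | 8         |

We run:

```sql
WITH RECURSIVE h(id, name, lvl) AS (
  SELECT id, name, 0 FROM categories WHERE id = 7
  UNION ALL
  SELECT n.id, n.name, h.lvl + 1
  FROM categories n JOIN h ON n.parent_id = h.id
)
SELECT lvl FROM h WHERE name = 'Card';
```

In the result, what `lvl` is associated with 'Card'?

2

Base: id=7 (Mystery) at lvl 0.
Iteration 1: rows with parent_id in {7} -> Board (id 9, lvl 1).
Iteration 2: rows with parent_id in {9} -> Card (id 12, lvl 2).
Iteration 3: rows with parent_id in {12} -> Fiction (id 16, lvl 3).
Iteration 4: no rows with parent_id in {16}; recursion stops.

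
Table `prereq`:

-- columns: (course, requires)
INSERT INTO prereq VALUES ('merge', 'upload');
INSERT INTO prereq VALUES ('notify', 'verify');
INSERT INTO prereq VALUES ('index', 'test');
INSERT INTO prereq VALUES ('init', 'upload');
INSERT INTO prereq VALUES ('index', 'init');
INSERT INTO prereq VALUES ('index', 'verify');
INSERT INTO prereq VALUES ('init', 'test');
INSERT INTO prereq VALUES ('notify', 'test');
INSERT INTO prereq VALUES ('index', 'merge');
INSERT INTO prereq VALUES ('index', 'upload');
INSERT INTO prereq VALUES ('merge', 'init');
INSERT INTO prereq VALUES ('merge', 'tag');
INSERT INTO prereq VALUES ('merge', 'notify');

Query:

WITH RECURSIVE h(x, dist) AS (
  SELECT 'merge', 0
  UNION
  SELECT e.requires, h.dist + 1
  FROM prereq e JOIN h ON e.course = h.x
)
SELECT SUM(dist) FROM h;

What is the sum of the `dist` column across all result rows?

Base: (merge, dist=0).
Iteration 1: edges from {merge} -> (init, dist=1), (notify, dist=1), (tag, dist=1), (upload, dist=1).
Iteration 2: edges from {init,notify,tag,upload} -> (test, dist=2), (upload, dist=2), (verify, dist=2). [UNION drops 1 duplicate row(s)]
Iteration 3: no outgoing edges from {test,upload,verify}; recursion stops.
SUM(dist) = 0 + 1 + 1 + 1 + 1 + 2 + 2 + 2 = 10.

10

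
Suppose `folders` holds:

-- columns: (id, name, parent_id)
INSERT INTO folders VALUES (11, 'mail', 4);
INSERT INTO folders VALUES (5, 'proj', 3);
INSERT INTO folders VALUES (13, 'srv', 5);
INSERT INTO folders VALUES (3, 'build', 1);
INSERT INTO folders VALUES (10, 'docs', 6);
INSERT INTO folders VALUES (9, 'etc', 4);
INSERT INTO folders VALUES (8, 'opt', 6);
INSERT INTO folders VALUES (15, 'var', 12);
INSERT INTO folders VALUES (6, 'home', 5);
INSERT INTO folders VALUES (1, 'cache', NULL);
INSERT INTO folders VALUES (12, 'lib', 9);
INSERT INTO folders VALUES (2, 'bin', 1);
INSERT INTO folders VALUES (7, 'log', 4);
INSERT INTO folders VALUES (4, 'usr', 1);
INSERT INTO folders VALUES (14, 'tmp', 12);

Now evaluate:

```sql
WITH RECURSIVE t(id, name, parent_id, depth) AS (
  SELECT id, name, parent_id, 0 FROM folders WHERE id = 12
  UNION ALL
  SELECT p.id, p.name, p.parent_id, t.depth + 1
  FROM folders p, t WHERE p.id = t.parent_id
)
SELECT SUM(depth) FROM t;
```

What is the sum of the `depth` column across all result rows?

Base: id=12 (lib), parent_id=9, depth 0.
Iteration 1: join on id=9 -> etc (id 9, parent_id=4, depth 1).
Iteration 2: join on id=4 -> usr (id 4, parent_id=1, depth 2).
Iteration 3: join on id=1 -> cache (id 1, parent_id=NULL, depth 3).
Iteration 4: parent_id is NULL; no match; recursion stops.
SUM(depth) = 0 + 1 + 2 + 3 = 6.

6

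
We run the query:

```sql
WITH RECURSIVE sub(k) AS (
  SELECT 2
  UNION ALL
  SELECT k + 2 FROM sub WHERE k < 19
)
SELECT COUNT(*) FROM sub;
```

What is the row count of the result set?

Base: k=2.
Iteration 1: 2 < 19 holds -> k = 2 + 2 = 4.
Iteration 2: 4 < 19 holds -> k = 4 + 2 = 6.
Iteration 3: 6 < 19 holds -> k = 6 + 2 = 8.
Iteration 4: 8 < 19 holds -> k = 8 + 2 = 10.
Iteration 5: 10 < 19 holds -> k = 10 + 2 = 12.
Iteration 6: 12 < 19 holds -> k = 12 + 2 = 14.
Iteration 7: 14 < 19 holds -> k = 14 + 2 = 16.
Iteration 8: 16 < 19 holds -> k = 16 + 2 = 18.
Iteration 9: 18 < 19 holds -> k = 18 + 2 = 20.
Iteration 10: 20 < 19 fails; recursion stops.
Total rows emitted: 10.

10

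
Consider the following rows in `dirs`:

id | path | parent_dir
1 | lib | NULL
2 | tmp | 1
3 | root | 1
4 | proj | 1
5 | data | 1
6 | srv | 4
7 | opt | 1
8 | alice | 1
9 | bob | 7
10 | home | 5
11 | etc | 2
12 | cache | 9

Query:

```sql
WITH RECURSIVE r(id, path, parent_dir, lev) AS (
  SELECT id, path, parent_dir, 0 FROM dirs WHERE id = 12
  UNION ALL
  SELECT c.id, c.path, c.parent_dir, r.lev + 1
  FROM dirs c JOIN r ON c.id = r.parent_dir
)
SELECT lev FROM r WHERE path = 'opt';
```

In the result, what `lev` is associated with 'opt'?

Base: id=12 (cache), parent_dir=9, lev 0.
Iteration 1: join on id=9 -> bob (id 9, parent_dir=7, lev 1).
Iteration 2: join on id=7 -> opt (id 7, parent_dir=1, lev 2).
Iteration 3: join on id=1 -> lib (id 1, parent_dir=NULL, lev 3).
Iteration 4: parent_dir is NULL; no match; recursion stops.

2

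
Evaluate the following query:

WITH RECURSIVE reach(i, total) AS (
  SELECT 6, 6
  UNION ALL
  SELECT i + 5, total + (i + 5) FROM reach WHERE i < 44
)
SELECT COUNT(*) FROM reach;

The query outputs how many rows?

Base: i=6, total=6.
Iteration 1: 6 < 44 holds -> i = 6 + 5 = 11, total = 6 + 11 = 17.
Iteration 2: 11 < 44 holds -> i = 11 + 5 = 16, total = 17 + 16 = 33.
Iteration 3: 16 < 44 holds -> i = 16 + 5 = 21, total = 33 + 21 = 54.
Iteration 4: 21 < 44 holds -> i = 21 + 5 = 26, total = 54 + 26 = 80.
Iteration 5: 26 < 44 holds -> i = 26 + 5 = 31, total = 80 + 31 = 111.
Iteration 6: 31 < 44 holds -> i = 31 + 5 = 36, total = 111 + 36 = 147.
Iteration 7: 36 < 44 holds -> i = 36 + 5 = 41, total = 147 + 41 = 188.
Iteration 8: 41 < 44 holds -> i = 41 + 5 = 46, total = 188 + 46 = 234.
Iteration 9: 46 < 44 fails; recursion stops.
Total rows emitted: 9.

9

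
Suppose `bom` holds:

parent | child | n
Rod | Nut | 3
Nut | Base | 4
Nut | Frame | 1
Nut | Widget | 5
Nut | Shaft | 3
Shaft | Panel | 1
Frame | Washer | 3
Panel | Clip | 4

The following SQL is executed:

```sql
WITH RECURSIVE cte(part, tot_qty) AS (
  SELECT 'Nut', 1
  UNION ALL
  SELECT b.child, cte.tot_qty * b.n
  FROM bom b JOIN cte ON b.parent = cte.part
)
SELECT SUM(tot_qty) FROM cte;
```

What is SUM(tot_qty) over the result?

Base: (Nut, tot_qty=1).
Iteration 1: components of {Nut} -> Base = 1*4 = 4, Frame = 1*1 = 1, Shaft = 1*3 = 3, Widget = 1*5 = 5.
Iteration 2: components of {Base,Frame,Shaft,Widget} -> Panel = 3*1 = 3, Washer = 1*3 = 3.
Iteration 3: components of {Panel,Washer} -> Clip = 3*4 = 12.
Iteration 4: no further components; recursion stops.
SUM(tot_qty) = 1 + 4 + 1 + 5 + 3 + 3 + 3 + 12 = 32.

32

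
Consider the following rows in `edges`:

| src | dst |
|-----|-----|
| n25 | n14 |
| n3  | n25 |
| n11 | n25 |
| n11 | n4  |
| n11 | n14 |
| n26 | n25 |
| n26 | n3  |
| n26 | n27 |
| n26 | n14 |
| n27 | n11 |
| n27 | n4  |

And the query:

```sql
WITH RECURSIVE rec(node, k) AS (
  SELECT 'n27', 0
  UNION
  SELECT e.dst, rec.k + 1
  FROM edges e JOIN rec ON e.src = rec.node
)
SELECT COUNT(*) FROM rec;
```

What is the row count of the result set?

Base: (n27, k=0).
Iteration 1: edges from {n27} -> (n11, k=1), (n4, k=1).
Iteration 2: edges from {n11,n4} -> (n14, k=2), (n25, k=2), (n4, k=2).
Iteration 3: edges from {n14,n25,n4} -> (n14, k=3).
Iteration 4: no outgoing edges from {n14}; recursion stops.
Total rows emitted: 7.

7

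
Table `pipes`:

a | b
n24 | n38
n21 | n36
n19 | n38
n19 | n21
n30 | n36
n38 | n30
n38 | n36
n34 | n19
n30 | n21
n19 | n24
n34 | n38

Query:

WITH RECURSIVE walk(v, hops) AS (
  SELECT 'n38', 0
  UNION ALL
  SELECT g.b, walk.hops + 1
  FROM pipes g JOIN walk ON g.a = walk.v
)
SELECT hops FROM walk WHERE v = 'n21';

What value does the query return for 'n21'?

Base: (n38, hops=0).
Iteration 1: edges from {n38} -> (n30, hops=1), (n36, hops=1).
Iteration 2: edges from {n30,n36} -> (n21, hops=2), (n36, hops=2).
Iteration 3: edges from {n21,n36} -> (n36, hops=3).
Iteration 4: no outgoing edges from {n36}; recursion stops.

2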